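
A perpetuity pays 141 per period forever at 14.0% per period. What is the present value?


PV = PMT / i
= 141 / 0.14
= 1007.1429


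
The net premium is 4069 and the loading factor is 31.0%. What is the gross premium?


Gross = net * (1 + loading)
= 4069 * (1 + 0.31)
= 4069 * 1.31
= 5330.39


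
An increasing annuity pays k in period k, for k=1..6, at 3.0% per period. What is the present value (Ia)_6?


(Ia)_n = sum_{k=1}^{n} k * v^k, v = 1/(1+i)
v = 0.970874
Sum computed term by term:
(Ia)_6 = 18.4934


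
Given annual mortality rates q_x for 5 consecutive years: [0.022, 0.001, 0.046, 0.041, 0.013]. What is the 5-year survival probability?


p_k = 1 - q_k for each year
Survival = product of (1 - q_k)
= 0.978 * 0.999 * 0.954 * 0.959 * 0.987
= 0.8822


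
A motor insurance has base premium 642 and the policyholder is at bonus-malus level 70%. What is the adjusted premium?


adjusted = base * BM_level / 100
= 642 * 70 / 100
= 642 * 0.7
= 449.4


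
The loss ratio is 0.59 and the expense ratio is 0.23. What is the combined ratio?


Combined ratio = loss ratio + expense ratio
= 0.59 + 0.23
= 0.82


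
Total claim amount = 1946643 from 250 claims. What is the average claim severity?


severity = total / number
= 1946643 / 250
= 7786.572


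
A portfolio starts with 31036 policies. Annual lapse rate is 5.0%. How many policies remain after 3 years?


remaining = initial * (1 - lapse)^years
= 31036 * (1 - 0.05)^3
= 31036 * 0.857375
= 26609.4905


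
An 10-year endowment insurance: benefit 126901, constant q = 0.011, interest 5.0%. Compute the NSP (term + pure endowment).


Term component = 10306.1857
Pure endowment = 10_p_x * v^10 * benefit = 0.895288 * 0.613913 * 126901 = 69748.5157
NSP = 80054.7014


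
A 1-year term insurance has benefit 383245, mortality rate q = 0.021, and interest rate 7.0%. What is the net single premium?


NSP = benefit * q * v
v = 1/(1+i) = 0.934579
NSP = 383245 * 0.021 * 0.934579
= 7521.6308


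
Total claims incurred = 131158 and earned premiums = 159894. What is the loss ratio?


Loss ratio = claims / premiums
= 131158 / 159894
= 0.8203


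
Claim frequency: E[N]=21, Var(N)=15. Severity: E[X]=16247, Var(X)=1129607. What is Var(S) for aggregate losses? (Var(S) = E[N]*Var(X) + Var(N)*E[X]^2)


Var(S) = E[N]*Var(X) + Var(N)*E[X]^2
= 21*1129607 + 15*16247^2
= 23721747 + 3959475135
= 3.9832e+09


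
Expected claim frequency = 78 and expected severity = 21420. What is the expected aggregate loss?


E[S] = E[N] * E[X]
= 78 * 21420
= 1.6708e+06


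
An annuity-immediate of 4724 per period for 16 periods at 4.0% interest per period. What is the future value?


FV = PMT * ((1+i)^n - 1) / i
= 4724 * ((1.04)^16 - 1) / 0.04
= 4724 * (1.872981 - 1) / 0.04
= 103099.0851


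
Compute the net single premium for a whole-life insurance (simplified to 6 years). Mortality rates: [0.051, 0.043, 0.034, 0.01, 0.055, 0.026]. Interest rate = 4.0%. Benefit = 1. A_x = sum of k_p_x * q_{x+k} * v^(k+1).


v = 0.961538
Year 0: k_p_x=1.0, q=0.051, term=0.049038
Year 1: k_p_x=0.949, q=0.043, term=0.037728
Year 2: k_p_x=0.908193, q=0.034, term=0.027451
Year 3: k_p_x=0.877314, q=0.01, term=0.007499
Year 4: k_p_x=0.868541, q=0.055, term=0.039263
Year 5: k_p_x=0.820772, q=0.026, term=0.016865
A_x = 0.1778


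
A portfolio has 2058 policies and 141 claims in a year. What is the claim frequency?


frequency = claims / policies
= 141 / 2058
= 0.0685


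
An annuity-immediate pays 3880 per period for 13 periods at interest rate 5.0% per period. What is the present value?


PV = PMT * (1 - (1+i)^(-n)) / i
= 3880 * (1 - (1+0.05)^(-13)) / 0.05
= 3880 * (1 - 0.530321) / 0.05
= 3880 * 9.393573
= 36447.0632


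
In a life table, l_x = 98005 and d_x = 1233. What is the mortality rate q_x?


q_x = d_x / l_x
= 1233 / 98005
= 0.0126


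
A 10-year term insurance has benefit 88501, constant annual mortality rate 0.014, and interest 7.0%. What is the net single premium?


NSP = benefit * sum_{k=0}^{n-1} k_p_x * q * v^(k+1)
With constant q=0.014, v=0.934579
Sum = 0.093083
NSP = 88501 * 0.093083
= 8237.9581


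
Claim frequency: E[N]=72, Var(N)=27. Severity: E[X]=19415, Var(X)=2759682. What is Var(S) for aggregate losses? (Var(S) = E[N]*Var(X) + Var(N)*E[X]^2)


Var(S) = E[N]*Var(X) + Var(N)*E[X]^2
= 72*2759682 + 27*19415^2
= 198697104 + 10177440075
= 1.0376e+10


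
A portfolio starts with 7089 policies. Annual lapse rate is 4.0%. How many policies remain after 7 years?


remaining = initial * (1 - lapse)^years
= 7089 * (1 - 0.04)^7
= 7089 * 0.751447
= 5327.0112


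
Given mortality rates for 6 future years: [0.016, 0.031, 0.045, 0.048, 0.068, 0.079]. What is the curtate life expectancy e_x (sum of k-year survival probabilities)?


e_x = sum_{k=1}^{n} k_p_x
k_p_x values:
  1_p_x = 0.984
  2_p_x = 0.953496
  3_p_x = 0.910589
  4_p_x = 0.86688
  5_p_x = 0.807933
  6_p_x = 0.744106
e_x = 5.267


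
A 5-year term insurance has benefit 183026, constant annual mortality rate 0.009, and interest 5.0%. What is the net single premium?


NSP = benefit * sum_{k=0}^{n-1} k_p_x * q * v^(k+1)
With constant q=0.009, v=0.952381
Sum = 0.038304
NSP = 183026 * 0.038304
= 7010.6151


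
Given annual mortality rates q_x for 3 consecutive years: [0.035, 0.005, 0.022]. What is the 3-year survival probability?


p_k = 1 - q_k for each year
Survival = product of (1 - q_k)
= 0.965 * 0.995 * 0.978
= 0.9391


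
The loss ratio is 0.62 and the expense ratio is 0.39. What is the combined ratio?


Combined ratio = loss ratio + expense ratio
= 0.62 + 0.39
= 1.01


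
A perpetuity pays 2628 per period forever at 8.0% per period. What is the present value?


PV = PMT / i
= 2628 / 0.08
= 32850.0


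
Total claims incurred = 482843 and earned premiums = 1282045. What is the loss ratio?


Loss ratio = claims / premiums
= 482843 / 1282045
= 0.3766


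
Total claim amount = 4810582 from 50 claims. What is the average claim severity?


severity = total / number
= 4810582 / 50
= 96211.64


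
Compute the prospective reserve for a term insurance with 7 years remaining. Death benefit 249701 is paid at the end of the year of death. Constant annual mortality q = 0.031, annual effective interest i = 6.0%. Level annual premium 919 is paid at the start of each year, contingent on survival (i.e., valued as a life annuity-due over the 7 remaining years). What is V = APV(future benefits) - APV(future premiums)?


v = 1/(1+i) = 0.943396
APV(future benefits) per unit = sum_{k=0}^{6} k_p_x * q * v^(k+1) = 0.158921
APV(future benefits) = 249701 * 0.158921 = 39682.824
Life annuity-due factor ä_{x:7} = sum_{k=0}^{6} k_p_x * v^k = 5.434085
APV(future premiums) = 919 * 5.434085 = 4993.9245
V = 39682.824 - 4993.9245
= 34688.8995


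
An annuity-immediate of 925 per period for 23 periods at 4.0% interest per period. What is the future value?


FV = PMT * ((1+i)^n - 1) / i
= 925 * ((1.04)^23 - 1) / 0.04
= 925 * (2.464716 - 1) / 0.04
= 33871.5469


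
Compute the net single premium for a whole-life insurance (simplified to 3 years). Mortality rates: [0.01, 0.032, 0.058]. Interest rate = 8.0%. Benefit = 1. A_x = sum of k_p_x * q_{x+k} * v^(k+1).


v = 0.925926
Year 0: k_p_x=1.0, q=0.01, term=0.009259
Year 1: k_p_x=0.99, q=0.032, term=0.02716
Year 2: k_p_x=0.95832, q=0.058, term=0.044123
A_x = 0.0805


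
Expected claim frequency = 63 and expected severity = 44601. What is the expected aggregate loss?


E[S] = E[N] * E[X]
= 63 * 44601
= 2.8099e+06


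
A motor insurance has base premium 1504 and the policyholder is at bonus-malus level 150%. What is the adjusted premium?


adjusted = base * BM_level / 100
= 1504 * 150 / 100
= 1504 * 1.5
= 2256.0


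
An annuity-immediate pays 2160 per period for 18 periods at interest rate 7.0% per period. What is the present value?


PV = PMT * (1 - (1+i)^(-n)) / i
= 2160 * (1 - (1+0.07)^(-18)) / 0.07
= 2160 * (1 - 0.295864) / 0.07
= 2160 * 10.059087
= 21727.6277


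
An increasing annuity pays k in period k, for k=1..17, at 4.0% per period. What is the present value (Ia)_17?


(Ia)_n = sum_{k=1}^{n} k * v^k, v = 1/(1+i)
v = 0.961538
Sum computed term by term:
(Ia)_17 = 98.1238


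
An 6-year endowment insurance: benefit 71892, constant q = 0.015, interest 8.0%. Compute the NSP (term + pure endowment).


Term component = 4818.2118
Pure endowment = 6_p_x * v^6 * benefit = 0.913308 * 0.63017 * 71892 = 41376.6586
NSP = 46194.8704


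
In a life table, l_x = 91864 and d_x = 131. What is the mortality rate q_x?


q_x = d_x / l_x
= 131 / 91864
= 0.0014


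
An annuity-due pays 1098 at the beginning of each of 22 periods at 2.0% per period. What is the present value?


PV_due = PMT * (1-(1+i)^(-n))/i * (1+i)
PV_immediate = 19388.5369
PV_due = 19388.5369 * 1.02
= 19776.3077


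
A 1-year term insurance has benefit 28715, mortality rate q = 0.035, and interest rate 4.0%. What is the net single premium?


NSP = benefit * q * v
v = 1/(1+i) = 0.961538
NSP = 28715 * 0.035 * 0.961538
= 966.3702


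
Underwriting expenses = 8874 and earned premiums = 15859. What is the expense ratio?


Expense ratio = expenses / premiums
= 8874 / 15859
= 0.5596


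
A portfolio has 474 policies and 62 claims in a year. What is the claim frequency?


frequency = claims / policies
= 62 / 474
= 0.1308


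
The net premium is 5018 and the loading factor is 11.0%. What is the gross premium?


Gross = net * (1 + loading)
= 5018 * (1 + 0.11)
= 5018 * 1.11
= 5569.98


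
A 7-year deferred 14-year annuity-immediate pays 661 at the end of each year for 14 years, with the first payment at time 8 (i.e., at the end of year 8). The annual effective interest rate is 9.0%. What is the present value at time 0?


PV at time 7 of the 14-year annuity-immediate:
a_n = 661 * (1-(1+0.09)^(-14))/0.09 = 5146.6454
Discount back 7 years to time 0:
PV = 5146.6454 * (1+0.09)^(-7)
= 5146.6454 * 0.547034
= 2815.3913


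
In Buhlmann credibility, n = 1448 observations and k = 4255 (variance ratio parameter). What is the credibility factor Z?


Z = n / (n + k)
= 1448 / (1448 + 4255)
= 1448 / 5703
= 0.2539


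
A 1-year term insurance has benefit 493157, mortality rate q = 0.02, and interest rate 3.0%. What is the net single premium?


NSP = benefit * q * v
v = 1/(1+i) = 0.970874
NSP = 493157 * 0.02 * 0.970874
= 9575.8641


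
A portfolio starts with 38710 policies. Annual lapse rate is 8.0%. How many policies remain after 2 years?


remaining = initial * (1 - lapse)^years
= 38710 * (1 - 0.08)^2
= 38710 * 0.8464
= 32764.144


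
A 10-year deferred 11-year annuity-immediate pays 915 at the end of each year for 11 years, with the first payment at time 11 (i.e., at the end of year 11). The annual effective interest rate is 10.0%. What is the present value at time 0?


PV at time 10 of the 11-year annuity-immediate:
a_n = 915 * (1-(1+0.1)^(-11))/0.1 = 5942.9808
Discount back 10 years to time 0:
PV = 5942.9808 * (1+0.1)^(-10)
= 5942.9808 * 0.385543
= 2291.2764


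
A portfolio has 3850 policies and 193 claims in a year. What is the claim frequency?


frequency = claims / policies
= 193 / 3850
= 0.0501


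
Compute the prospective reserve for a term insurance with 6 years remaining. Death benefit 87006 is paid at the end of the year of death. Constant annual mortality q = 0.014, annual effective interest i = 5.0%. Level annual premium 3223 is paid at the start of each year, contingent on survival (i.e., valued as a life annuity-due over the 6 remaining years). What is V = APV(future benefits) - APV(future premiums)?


v = 1/(1+i) = 0.952381
APV(future benefits) per unit = sum_{k=0}^{5} k_p_x * q * v^(k+1) = 0.068756
APV(future benefits) = 87006 * 0.068756 = 5982.1884
Life annuity-due factor ä_{x:6} = sum_{k=0}^{5} k_p_x * v^k = 5.156703
APV(future premiums) = 3223 * 5.156703 = 16620.055
V = 5982.1884 - 16620.055
= -10637.8665


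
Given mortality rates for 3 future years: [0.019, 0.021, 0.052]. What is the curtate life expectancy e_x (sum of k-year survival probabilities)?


e_x = sum_{k=1}^{n} k_p_x
k_p_x values:
  1_p_x = 0.981
  2_p_x = 0.960399
  3_p_x = 0.910458
e_x = 2.8519


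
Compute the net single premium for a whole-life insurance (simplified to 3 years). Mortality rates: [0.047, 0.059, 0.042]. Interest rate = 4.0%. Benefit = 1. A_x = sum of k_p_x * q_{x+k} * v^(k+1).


v = 0.961538
Year 0: k_p_x=1.0, q=0.047, term=0.045192
Year 1: k_p_x=0.953, q=0.059, term=0.051985
Year 2: k_p_x=0.896773, q=0.042, term=0.033484
A_x = 0.1307


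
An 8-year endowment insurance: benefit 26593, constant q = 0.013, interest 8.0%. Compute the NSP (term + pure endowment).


Term component = 1908.5662
Pure endowment = 8_p_x * v^8 * benefit = 0.900611 * 0.540269 * 26593 = 12939.4111
NSP = 14847.9773


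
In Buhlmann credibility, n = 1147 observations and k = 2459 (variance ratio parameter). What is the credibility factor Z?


Z = n / (n + k)
= 1147 / (1147 + 2459)
= 1147 / 3606
= 0.3181


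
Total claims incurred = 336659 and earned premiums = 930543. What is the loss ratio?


Loss ratio = claims / premiums
= 336659 / 930543
= 0.3618


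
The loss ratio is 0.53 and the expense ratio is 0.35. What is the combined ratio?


Combined ratio = loss ratio + expense ratio
= 0.53 + 0.35
= 0.88


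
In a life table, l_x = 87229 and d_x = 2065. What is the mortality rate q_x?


q_x = d_x / l_x
= 2065 / 87229
= 0.0237


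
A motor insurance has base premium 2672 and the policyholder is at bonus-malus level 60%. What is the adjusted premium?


adjusted = base * BM_level / 100
= 2672 * 60 / 100
= 2672 * 0.6
= 1603.2


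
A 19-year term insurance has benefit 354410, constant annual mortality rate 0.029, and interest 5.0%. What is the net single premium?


NSP = benefit * sum_{k=0}^{n-1} k_p_x * q * v^(k+1)
With constant q=0.029, v=0.952381
Sum = 0.284039
NSP = 354410 * 0.284039
= 100666.1259


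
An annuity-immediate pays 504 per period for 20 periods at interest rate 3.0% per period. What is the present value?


PV = PMT * (1 - (1+i)^(-n)) / i
= 504 * (1 - (1+0.03)^(-20)) / 0.03
= 504 * (1 - 0.553676) / 0.03
= 504 * 14.877475
= 7498.2473


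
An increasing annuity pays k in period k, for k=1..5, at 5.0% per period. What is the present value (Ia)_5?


(Ia)_n = sum_{k=1}^{n} k * v^k, v = 1/(1+i)
v = 0.952381
Sum computed term by term:
(Ia)_5 = 12.5664


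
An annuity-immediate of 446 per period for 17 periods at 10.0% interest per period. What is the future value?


FV = PMT * ((1+i)^n - 1) / i
= 446 * ((1.1)^17 - 1) / 0.1
= 446 * (5.05447 - 1) / 0.1
= 18082.9375


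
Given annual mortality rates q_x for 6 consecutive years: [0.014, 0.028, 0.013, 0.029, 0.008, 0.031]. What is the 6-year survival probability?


p_k = 1 - q_k for each year
Survival = product of (1 - q_k)
= 0.986 * 0.972 * 0.987 * 0.971 * 0.992 * 0.969
= 0.8829


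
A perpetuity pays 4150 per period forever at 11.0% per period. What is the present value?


PV = PMT / i
= 4150 / 0.11
= 37727.2727


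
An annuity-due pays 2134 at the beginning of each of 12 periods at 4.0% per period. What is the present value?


PV_due = PMT * (1-(1+i)^(-n))/i * (1+i)
PV_immediate = 20027.7474
PV_due = 20027.7474 * 1.04
= 20828.8573


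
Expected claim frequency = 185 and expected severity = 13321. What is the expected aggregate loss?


E[S] = E[N] * E[X]
= 185 * 13321
= 2.4644e+06


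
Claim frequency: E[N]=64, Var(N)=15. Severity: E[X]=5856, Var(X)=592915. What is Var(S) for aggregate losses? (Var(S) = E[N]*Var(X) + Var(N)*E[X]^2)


Var(S) = E[N]*Var(X) + Var(N)*E[X]^2
= 64*592915 + 15*5856^2
= 37946560 + 514391040
= 5.5234e+08


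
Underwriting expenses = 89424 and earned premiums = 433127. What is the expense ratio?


Expense ratio = expenses / premiums
= 89424 / 433127
= 0.2065


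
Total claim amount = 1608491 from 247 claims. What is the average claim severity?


severity = total / number
= 1608491 / 247
= 6512.1093


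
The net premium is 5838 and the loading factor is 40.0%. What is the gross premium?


Gross = net * (1 + loading)
= 5838 * (1 + 0.4)
= 5838 * 1.4
= 8173.2


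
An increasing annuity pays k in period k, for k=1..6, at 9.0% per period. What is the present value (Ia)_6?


(Ia)_n = sum_{k=1}^{n} k * v^k, v = 1/(1+i)
v = 0.917431
Sum computed term by term:
(Ia)_6 = 14.5783


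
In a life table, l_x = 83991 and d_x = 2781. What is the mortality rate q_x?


q_x = d_x / l_x
= 2781 / 83991
= 0.0331


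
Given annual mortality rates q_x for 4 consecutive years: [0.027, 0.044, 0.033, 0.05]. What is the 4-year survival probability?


p_k = 1 - q_k for each year
Survival = product of (1 - q_k)
= 0.973 * 0.956 * 0.967 * 0.95
= 0.8545


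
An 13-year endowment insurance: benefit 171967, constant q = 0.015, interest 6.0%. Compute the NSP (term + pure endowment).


Term component = 21144.8039
Pure endowment = 13_p_x * v^13 * benefit = 0.82162 * 0.468839 * 171967 = 66242.9803
NSP = 87387.7842


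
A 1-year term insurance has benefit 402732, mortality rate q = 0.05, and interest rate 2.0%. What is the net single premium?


NSP = benefit * q * v
v = 1/(1+i) = 0.980392
NSP = 402732 * 0.05 * 0.980392
= 19741.7647


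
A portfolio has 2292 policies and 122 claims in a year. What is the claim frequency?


frequency = claims / policies
= 122 / 2292
= 0.0532


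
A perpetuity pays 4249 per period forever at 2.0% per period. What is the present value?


PV = PMT / i
= 4249 / 0.02
= 212450.0


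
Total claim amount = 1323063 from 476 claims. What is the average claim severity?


severity = total / number
= 1323063 / 476
= 2779.5441


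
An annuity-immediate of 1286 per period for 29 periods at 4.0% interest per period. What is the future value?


FV = PMT * ((1+i)^n - 1) / i
= 1286 * ((1.04)^29 - 1) / 0.04
= 1286 * (3.118651 - 1) / 0.04
= 68114.6442


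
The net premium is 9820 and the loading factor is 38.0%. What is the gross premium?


Gross = net * (1 + loading)
= 9820 * (1 + 0.38)
= 9820 * 1.38
= 13551.6


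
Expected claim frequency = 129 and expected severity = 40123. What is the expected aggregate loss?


E[S] = E[N] * E[X]
= 129 * 40123
= 5.1759e+06


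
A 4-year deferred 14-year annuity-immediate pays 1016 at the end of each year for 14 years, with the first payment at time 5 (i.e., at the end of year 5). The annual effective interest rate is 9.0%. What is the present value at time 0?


PV at time 4 of the 14-year annuity-immediate:
a_n = 1016 * (1-(1+0.09)^(-14))/0.09 = 7910.7288
Discount back 4 years to time 0:
PV = 7910.7288 * (1+0.09)^(-4)
= 7910.7288 * 0.708425
= 5604.1597


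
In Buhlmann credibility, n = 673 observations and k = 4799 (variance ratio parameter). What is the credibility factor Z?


Z = n / (n + k)
= 673 / (673 + 4799)
= 673 / 5472
= 0.123


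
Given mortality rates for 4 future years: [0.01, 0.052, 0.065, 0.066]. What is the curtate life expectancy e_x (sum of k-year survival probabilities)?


e_x = sum_{k=1}^{n} k_p_x
k_p_x values:
  1_p_x = 0.99
  2_p_x = 0.93852
  3_p_x = 0.877516
  4_p_x = 0.8196
e_x = 3.6256


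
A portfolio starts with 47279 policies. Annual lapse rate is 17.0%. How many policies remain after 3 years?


remaining = initial * (1 - lapse)^years
= 47279 * (1 - 0.17)^3
= 47279 * 0.571787
= 27033.5176


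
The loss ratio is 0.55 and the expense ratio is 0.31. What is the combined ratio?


Combined ratio = loss ratio + expense ratio
= 0.55 + 0.31
= 0.86


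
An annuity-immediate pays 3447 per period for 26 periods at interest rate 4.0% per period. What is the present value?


PV = PMT * (1 - (1+i)^(-n)) / i
= 3447 * (1 - (1+0.04)^(-26)) / 0.04
= 3447 * (1 - 0.360689) / 0.04
= 3447 * 15.982769
= 55092.6054


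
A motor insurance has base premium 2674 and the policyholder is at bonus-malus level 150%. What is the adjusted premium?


adjusted = base * BM_level / 100
= 2674 * 150 / 100
= 2674 * 1.5
= 4011.0


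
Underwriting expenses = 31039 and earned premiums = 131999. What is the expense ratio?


Expense ratio = expenses / premiums
= 31039 / 131999
= 0.2351


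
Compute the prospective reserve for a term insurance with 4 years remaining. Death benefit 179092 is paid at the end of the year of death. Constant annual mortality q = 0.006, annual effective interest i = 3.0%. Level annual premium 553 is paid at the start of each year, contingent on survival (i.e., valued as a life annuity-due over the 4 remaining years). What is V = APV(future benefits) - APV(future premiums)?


v = 1/(1+i) = 0.970874
APV(future benefits) per unit = sum_{k=0}^{3} k_p_x * q * v^(k+1) = 0.022108
APV(future benefits) = 179092 * 0.022108 = 3959.2912
Life annuity-due factor ä_{x:4} = sum_{k=0}^{3} k_p_x * v^k = 3.795135
APV(future premiums) = 553 * 3.795135 = 2098.7096
V = 3959.2912 - 2098.7096
= 1860.5815


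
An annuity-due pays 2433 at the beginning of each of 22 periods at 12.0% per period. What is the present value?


PV_due = PMT * (1-(1+i)^(-n))/i * (1+i)
PV_immediate = 18599.4231
PV_due = 18599.4231 * 1.12
= 20831.3539


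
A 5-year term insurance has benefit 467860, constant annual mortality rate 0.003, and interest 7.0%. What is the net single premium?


NSP = benefit * sum_{k=0}^{n-1} k_p_x * q * v^(k+1)
With constant q=0.003, v=0.934579
Sum = 0.012232
NSP = 467860 * 0.012232
= 5722.8501


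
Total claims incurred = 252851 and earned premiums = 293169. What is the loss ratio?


Loss ratio = claims / premiums
= 252851 / 293169
= 0.8625


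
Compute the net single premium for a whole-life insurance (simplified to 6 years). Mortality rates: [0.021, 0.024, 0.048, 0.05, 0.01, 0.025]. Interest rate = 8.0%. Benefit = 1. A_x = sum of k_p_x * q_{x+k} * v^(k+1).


v = 0.925926
Year 0: k_p_x=1.0, q=0.021, term=0.019444
Year 1: k_p_x=0.979, q=0.024, term=0.020144
Year 2: k_p_x=0.955504, q=0.048, term=0.036408
Year 3: k_p_x=0.90964, q=0.05, term=0.033431
Year 4: k_p_x=0.864158, q=0.01, term=0.005881
Year 5: k_p_x=0.855516, q=0.025, term=0.013478
A_x = 0.1288


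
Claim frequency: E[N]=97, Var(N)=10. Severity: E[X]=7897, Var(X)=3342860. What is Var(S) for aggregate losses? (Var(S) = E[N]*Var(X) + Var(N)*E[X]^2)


Var(S) = E[N]*Var(X) + Var(N)*E[X]^2
= 97*3342860 + 10*7897^2
= 324257420 + 623626090
= 9.4788e+08


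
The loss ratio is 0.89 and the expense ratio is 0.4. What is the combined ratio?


Combined ratio = loss ratio + expense ratio
= 0.89 + 0.4
= 1.29


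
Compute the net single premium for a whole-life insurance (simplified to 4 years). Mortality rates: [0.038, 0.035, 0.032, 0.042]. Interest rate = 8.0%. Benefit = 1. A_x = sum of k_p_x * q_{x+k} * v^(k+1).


v = 0.925926
Year 0: k_p_x=1.0, q=0.038, term=0.035185
Year 1: k_p_x=0.962, q=0.035, term=0.028867
Year 2: k_p_x=0.92833, q=0.032, term=0.023582
Year 3: k_p_x=0.898623, q=0.042, term=0.027742
A_x = 0.1154


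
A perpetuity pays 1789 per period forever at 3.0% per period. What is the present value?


PV = PMT / i
= 1789 / 0.03
= 59633.3333


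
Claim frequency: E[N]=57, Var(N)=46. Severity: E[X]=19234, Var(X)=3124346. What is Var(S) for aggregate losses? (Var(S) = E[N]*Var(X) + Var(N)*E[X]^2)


Var(S) = E[N]*Var(X) + Var(N)*E[X]^2
= 57*3124346 + 46*19234^2
= 178087722 + 17017550776
= 1.7196e+10


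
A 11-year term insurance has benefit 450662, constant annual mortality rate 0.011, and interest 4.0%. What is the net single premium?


NSP = benefit * sum_{k=0}^{n-1} k_p_x * q * v^(k+1)
With constant q=0.011, v=0.961538
Sum = 0.091631
NSP = 450662 * 0.091631
= 41294.6419


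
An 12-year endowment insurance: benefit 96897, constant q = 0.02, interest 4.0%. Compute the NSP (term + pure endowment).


Term component = 16468.2346
Pure endowment = 12_p_x * v^12 * benefit = 0.784717 * 0.624597 * 96897 = 47492.2962
NSP = 63960.5308


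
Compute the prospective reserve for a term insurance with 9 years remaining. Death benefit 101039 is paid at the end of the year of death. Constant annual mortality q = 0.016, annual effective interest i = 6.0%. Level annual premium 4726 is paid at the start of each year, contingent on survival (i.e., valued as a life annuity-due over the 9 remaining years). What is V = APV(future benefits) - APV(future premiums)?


v = 1/(1+i) = 0.943396
APV(future benefits) per unit = sum_{k=0}^{8} k_p_x * q * v^(k+1) = 0.102753
APV(future benefits) = 101039 * 0.102753 = 10382.1044
Life annuity-due factor ä_{x:9} = sum_{k=0}^{8} k_p_x * v^k = 6.807415
APV(future premiums) = 4726 * 6.807415 = 32171.8438
V = 10382.1044 - 32171.8438
= -21789.7394


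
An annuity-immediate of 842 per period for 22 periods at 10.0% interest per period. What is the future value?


FV = PMT * ((1+i)^n - 1) / i
= 842 * ((1.1)^22 - 1) / 0.1
= 842 * (8.140275 - 1) / 0.1
= 60121.115


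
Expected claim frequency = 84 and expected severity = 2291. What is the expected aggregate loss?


E[S] = E[N] * E[X]
= 84 * 2291
= 192444


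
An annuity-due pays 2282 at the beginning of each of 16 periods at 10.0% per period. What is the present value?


PV_due = PMT * (1-(1+i)^(-n))/i * (1+i)
PV_immediate = 17853.7031
PV_due = 17853.7031 * 1.1
= 19639.0734


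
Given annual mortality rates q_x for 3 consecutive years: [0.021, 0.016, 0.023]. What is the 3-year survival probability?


p_k = 1 - q_k for each year
Survival = product of (1 - q_k)
= 0.979 * 0.984 * 0.977
= 0.9412


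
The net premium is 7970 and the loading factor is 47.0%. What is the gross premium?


Gross = net * (1 + loading)
= 7970 * (1 + 0.47)
= 7970 * 1.47
= 11715.9


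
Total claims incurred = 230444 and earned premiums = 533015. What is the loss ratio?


Loss ratio = claims / premiums
= 230444 / 533015
= 0.4323


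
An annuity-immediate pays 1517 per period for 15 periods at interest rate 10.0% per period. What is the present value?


PV = PMT * (1 - (1+i)^(-n)) / i
= 1517 * (1 - (1+0.1)^(-15)) / 0.1
= 1517 * (1 - 0.239392) / 0.1
= 1517 * 7.60608
= 11538.4226


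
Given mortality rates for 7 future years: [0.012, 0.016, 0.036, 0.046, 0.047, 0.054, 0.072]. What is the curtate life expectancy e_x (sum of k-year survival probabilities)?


e_x = sum_{k=1}^{n} k_p_x
k_p_x values:
  1_p_x = 0.988
  2_p_x = 0.972192
  3_p_x = 0.937193
  4_p_x = 0.894082
  5_p_x = 0.85206
  6_p_x = 0.806049
  7_p_x = 0.748014
e_x = 6.1976


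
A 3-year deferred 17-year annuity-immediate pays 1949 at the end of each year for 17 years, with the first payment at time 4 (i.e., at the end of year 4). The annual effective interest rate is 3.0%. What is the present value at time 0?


PV at time 3 of the 17-year annuity-immediate:
a_n = 1949 * (1-(1+0.03)^(-17))/0.03 = 25660.7649
Discount back 3 years to time 0:
PV = 25660.7649 * (1+0.03)^(-3)
= 25660.7649 * 0.915142
= 23483.235


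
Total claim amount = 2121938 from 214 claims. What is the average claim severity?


severity = total / number
= 2121938 / 214
= 9915.5981


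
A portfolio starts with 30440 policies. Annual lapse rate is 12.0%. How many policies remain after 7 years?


remaining = initial * (1 - lapse)^years
= 30440 * (1 - 0.12)^7
= 30440 * 0.408676
= 12440.0852


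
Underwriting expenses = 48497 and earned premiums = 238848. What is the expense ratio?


Expense ratio = expenses / premiums
= 48497 / 238848
= 0.203


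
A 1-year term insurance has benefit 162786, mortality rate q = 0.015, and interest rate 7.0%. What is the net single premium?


NSP = benefit * q * v
v = 1/(1+i) = 0.934579
NSP = 162786 * 0.015 * 0.934579
= 2282.0467


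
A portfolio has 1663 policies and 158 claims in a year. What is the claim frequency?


frequency = claims / policies
= 158 / 1663
= 0.095


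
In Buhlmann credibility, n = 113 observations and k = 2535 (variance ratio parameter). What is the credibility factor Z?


Z = n / (n + k)
= 113 / (113 + 2535)
= 113 / 2648
= 0.0427


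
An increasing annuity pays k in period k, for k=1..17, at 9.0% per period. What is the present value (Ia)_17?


(Ia)_n = sum_{k=1}^{n} k * v^k, v = 1/(1+i)
v = 0.917431
Sum computed term by term:
(Ia)_17 = 59.8257


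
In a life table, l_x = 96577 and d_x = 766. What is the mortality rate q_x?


q_x = d_x / l_x
= 766 / 96577
= 0.0079


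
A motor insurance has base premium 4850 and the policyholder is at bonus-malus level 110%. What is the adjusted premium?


adjusted = base * BM_level / 100
= 4850 * 110 / 100
= 4850 * 1.1
= 5335.0


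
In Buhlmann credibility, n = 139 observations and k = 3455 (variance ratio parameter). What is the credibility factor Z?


Z = n / (n + k)
= 139 / (139 + 3455)
= 139 / 3594
= 0.0387


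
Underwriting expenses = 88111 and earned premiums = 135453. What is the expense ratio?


Expense ratio = expenses / premiums
= 88111 / 135453
= 0.6505


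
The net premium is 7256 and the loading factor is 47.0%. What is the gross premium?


Gross = net * (1 + loading)
= 7256 * (1 + 0.47)
= 7256 * 1.47
= 10666.32


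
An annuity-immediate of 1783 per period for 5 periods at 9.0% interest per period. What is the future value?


FV = PMT * ((1+i)^n - 1) / i
= 1783 * ((1.09)^5 - 1) / 0.09
= 1783 * (1.538624 - 1) / 0.09
= 10670.739


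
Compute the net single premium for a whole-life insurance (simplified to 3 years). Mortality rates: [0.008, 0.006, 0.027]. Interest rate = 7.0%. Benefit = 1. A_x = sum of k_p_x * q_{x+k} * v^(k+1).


v = 0.934579
Year 0: k_p_x=1.0, q=0.008, term=0.007477
Year 1: k_p_x=0.992, q=0.006, term=0.005199
Year 2: k_p_x=0.986048, q=0.027, term=0.021733
A_x = 0.0344


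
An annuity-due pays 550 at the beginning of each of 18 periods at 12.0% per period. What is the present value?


PV_due = PMT * (1-(1+i)^(-n))/i * (1+i)
PV_immediate = 3987.3185
PV_due = 3987.3185 * 1.12
= 4465.7968


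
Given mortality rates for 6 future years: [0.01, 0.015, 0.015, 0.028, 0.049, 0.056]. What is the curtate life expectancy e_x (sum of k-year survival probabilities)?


e_x = sum_{k=1}^{n} k_p_x
k_p_x values:
  1_p_x = 0.99
  2_p_x = 0.97515
  3_p_x = 0.960523
  4_p_x = 0.933628
  5_p_x = 0.88788
  6_p_x = 0.838159
e_x = 5.5853


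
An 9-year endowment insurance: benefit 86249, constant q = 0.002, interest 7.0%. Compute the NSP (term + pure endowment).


Term component = 1115.9162
Pure endowment = 9_p_x * v^9 * benefit = 0.982143 * 0.543934 * 86249 = 46076.0182
NSP = 47191.9343


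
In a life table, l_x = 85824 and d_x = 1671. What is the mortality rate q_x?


q_x = d_x / l_x
= 1671 / 85824
= 0.0195


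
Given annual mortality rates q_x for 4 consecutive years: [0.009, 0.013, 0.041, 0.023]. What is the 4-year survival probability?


p_k = 1 - q_k for each year
Survival = product of (1 - q_k)
= 0.991 * 0.987 * 0.959 * 0.977
= 0.9164


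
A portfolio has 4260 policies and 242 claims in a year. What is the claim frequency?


frequency = claims / policies
= 242 / 4260
= 0.0568


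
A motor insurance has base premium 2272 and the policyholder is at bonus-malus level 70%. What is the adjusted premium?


adjusted = base * BM_level / 100
= 2272 * 70 / 100
= 2272 * 0.7
= 1590.4


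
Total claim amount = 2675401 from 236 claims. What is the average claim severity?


severity = total / number
= 2675401 / 236
= 11336.4449


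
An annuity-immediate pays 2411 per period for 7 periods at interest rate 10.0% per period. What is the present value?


PV = PMT * (1 - (1+i)^(-n)) / i
= 2411 * (1 - (1+0.1)^(-7)) / 0.1
= 2411 * (1 - 0.513158) / 0.1
= 2411 * 4.868419
= 11737.7578


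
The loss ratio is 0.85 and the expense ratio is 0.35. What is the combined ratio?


Combined ratio = loss ratio + expense ratio
= 0.85 + 0.35
= 1.2


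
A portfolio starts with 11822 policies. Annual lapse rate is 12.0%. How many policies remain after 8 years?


remaining = initial * (1 - lapse)^years
= 11822 * (1 - 0.12)^8
= 11822 * 0.359635
= 4251.5994


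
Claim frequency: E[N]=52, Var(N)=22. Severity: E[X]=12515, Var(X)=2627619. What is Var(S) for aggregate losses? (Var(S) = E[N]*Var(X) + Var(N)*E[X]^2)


Var(S) = E[N]*Var(X) + Var(N)*E[X]^2
= 52*2627619 + 22*12515^2
= 136636188 + 3445754950
= 3.5824e+09


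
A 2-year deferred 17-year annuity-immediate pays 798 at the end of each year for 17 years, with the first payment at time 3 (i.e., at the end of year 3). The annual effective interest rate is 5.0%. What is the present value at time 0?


PV at time 2 of the 17-year annuity-immediate:
a_n = 798 * (1-(1+0.05)^(-17))/0.05 = 8996.7049
Discount back 2 years to time 0:
PV = 8996.7049 * (1+0.05)^(-2)
= 8996.7049 * 0.907029
= 8160.2765


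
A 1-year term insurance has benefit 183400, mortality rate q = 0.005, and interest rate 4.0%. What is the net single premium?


NSP = benefit * q * v
v = 1/(1+i) = 0.961538
NSP = 183400 * 0.005 * 0.961538
= 881.7308


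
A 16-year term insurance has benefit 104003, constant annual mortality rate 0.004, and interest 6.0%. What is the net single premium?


NSP = benefit * sum_{k=0}^{n-1} k_p_x * q * v^(k+1)
With constant q=0.004, v=0.943396
Sum = 0.039425
NSP = 104003 * 0.039425
= 4100.3521


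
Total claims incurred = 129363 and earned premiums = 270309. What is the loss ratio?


Loss ratio = claims / premiums
= 129363 / 270309
= 0.4786


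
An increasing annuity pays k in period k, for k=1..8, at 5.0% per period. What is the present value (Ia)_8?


(Ia)_n = sum_{k=1}^{n} k * v^k, v = 1/(1+i)
v = 0.952381
Sum computed term by term:
(Ia)_8 = 27.4332


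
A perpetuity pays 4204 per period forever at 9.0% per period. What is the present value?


PV = PMT / i
= 4204 / 0.09
= 46711.1111


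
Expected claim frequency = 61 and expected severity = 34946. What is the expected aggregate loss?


E[S] = E[N] * E[X]
= 61 * 34946
= 2.1317e+06


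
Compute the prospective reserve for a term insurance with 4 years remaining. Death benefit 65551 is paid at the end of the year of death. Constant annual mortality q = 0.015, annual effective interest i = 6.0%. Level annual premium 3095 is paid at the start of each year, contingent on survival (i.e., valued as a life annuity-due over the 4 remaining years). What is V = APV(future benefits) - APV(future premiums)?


v = 1/(1+i) = 0.943396
APV(future benefits) per unit = sum_{k=0}^{3} k_p_x * q * v^(k+1) = 0.050875
APV(future benefits) = 65551 * 0.050875 = 3334.8846
Life annuity-due factor ä_{x:4} = sum_{k=0}^{3} k_p_x * v^k = 3.595142
APV(future premiums) = 3095 * 3.595142 = 11126.9657
V = 3334.8846 - 11126.9657
= -7792.0811


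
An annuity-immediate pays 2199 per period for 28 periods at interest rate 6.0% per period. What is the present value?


PV = PMT * (1 - (1+i)^(-n)) / i
= 2199 * (1 - (1+0.06)^(-28)) / 0.06
= 2199 * (1 - 0.19563) / 0.06
= 2199 * 13.406164
= 29480.1553


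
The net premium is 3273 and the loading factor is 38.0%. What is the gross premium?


Gross = net * (1 + loading)
= 3273 * (1 + 0.38)
= 3273 * 1.38
= 4516.74


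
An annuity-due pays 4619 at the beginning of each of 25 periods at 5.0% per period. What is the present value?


PV_due = PMT * (1-(1+i)^(-n))/i * (1+i)
PV_immediate = 65099.93
PV_due = 65099.93 * 1.05
= 68354.9264


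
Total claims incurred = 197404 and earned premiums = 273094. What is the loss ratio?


Loss ratio = claims / premiums
= 197404 / 273094
= 0.7228


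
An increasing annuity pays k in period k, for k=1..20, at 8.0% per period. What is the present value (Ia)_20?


(Ia)_n = sum_{k=1}^{n} k * v^k, v = 1/(1+i)
v = 0.925926
Sum computed term by term:
(Ia)_20 = 78.9079


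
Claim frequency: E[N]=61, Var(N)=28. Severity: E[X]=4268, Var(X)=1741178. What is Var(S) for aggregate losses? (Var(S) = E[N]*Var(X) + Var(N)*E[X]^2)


Var(S) = E[N]*Var(X) + Var(N)*E[X]^2
= 61*1741178 + 28*4268^2
= 106211858 + 510043072
= 6.1625e+08


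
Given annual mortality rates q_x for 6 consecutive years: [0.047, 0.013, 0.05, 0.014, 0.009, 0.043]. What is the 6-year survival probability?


p_k = 1 - q_k for each year
Survival = product of (1 - q_k)
= 0.953 * 0.987 * 0.95 * 0.986 * 0.991 * 0.957
= 0.8356


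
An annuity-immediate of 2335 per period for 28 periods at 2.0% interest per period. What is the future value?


FV = PMT * ((1+i)^n - 1) / i
= 2335 * ((1.02)^28 - 1) / 0.02
= 2335 * (1.741024 - 1) / 0.02
= 86514.5761


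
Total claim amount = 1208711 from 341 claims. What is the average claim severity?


severity = total / number
= 1208711 / 341
= 3544.607


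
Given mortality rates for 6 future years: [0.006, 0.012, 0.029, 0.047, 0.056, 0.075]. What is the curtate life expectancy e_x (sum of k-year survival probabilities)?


e_x = sum_{k=1}^{n} k_p_x
k_p_x values:
  1_p_x = 0.994
  2_p_x = 0.982072
  3_p_x = 0.953592
  4_p_x = 0.908773
  5_p_x = 0.857882
  6_p_x = 0.793541
e_x = 5.4899


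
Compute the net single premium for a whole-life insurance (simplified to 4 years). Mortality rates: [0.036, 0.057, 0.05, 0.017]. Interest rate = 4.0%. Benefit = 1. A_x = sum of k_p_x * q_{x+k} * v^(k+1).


v = 0.961538
Year 0: k_p_x=1.0, q=0.036, term=0.034615
Year 1: k_p_x=0.964, q=0.057, term=0.050803
Year 2: k_p_x=0.909052, q=0.05, term=0.040407
Year 3: k_p_x=0.863599, q=0.017, term=0.01255
A_x = 0.1384


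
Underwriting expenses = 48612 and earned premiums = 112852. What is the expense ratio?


Expense ratio = expenses / premiums
= 48612 / 112852
= 0.4308


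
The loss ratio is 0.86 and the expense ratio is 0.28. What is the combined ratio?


Combined ratio = loss ratio + expense ratio
= 0.86 + 0.28
= 1.14


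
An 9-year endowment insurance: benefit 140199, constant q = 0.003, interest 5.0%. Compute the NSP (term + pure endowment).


Term component = 2956.782
Pure endowment = 9_p_x * v^9 * benefit = 0.973322 * 0.644609 * 140199 = 87962.5172
NSP = 90919.2993


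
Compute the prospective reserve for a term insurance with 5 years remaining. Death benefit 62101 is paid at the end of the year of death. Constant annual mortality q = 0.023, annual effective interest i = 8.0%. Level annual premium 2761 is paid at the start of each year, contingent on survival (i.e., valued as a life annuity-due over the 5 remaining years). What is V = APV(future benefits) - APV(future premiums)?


v = 1/(1+i) = 0.925926
APV(future benefits) per unit = sum_{k=0}^{4} k_p_x * q * v^(k+1) = 0.088018
APV(future benefits) = 62101 * 0.088018 = 5465.9764
Life annuity-due factor ä_{x:5} = sum_{k=0}^{4} k_p_x * v^k = 4.132997
APV(future premiums) = 2761 * 4.132997 = 11411.2044
V = 5465.9764 - 11411.2044
= -5945.228


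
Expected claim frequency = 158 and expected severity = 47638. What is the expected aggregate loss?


E[S] = E[N] * E[X]
= 158 * 47638
= 7.5268e+06


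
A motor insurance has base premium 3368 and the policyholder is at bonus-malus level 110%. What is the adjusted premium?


adjusted = base * BM_level / 100
= 3368 * 110 / 100
= 3368 * 1.1
= 3704.8


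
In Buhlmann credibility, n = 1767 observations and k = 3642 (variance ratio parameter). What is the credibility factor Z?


Z = n / (n + k)
= 1767 / (1767 + 3642)
= 1767 / 5409
= 0.3267


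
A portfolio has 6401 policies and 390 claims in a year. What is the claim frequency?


frequency = claims / policies
= 390 / 6401
= 0.0609


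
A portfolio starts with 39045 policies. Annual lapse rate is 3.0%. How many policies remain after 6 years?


remaining = initial * (1 - lapse)^years
= 39045 * (1 - 0.03)^6
= 39045 * 0.832972
= 32523.3919


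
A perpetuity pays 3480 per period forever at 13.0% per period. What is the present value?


PV = PMT / i
= 3480 / 0.13
= 26769.2308
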